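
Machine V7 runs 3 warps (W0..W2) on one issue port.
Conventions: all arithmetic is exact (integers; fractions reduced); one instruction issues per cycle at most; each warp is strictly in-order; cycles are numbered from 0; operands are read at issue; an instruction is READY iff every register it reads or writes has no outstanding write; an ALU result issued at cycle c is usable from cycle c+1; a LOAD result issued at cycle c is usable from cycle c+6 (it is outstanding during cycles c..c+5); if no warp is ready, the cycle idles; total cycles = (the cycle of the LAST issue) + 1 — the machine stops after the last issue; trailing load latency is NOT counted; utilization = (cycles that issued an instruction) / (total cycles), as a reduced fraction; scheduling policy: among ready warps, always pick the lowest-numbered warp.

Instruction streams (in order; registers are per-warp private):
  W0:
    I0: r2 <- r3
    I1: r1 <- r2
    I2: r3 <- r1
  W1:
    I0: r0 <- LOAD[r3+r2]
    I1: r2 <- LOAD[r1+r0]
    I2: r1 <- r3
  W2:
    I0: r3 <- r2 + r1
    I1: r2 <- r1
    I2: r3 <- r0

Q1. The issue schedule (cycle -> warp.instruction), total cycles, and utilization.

cycle 0: W0.I0
cycle 1: W0.I1
cycle 2: W0.I2
cycle 3: W1.I0
cycle 4: W2.I0
cycle 5: W2.I1
cycle 6: W2.I2
cycle 7: idle
cycle 8: idle
cycle 9: W1.I1
cycle 10: W1.I2

Answer: 11 cycles, utilization 9/11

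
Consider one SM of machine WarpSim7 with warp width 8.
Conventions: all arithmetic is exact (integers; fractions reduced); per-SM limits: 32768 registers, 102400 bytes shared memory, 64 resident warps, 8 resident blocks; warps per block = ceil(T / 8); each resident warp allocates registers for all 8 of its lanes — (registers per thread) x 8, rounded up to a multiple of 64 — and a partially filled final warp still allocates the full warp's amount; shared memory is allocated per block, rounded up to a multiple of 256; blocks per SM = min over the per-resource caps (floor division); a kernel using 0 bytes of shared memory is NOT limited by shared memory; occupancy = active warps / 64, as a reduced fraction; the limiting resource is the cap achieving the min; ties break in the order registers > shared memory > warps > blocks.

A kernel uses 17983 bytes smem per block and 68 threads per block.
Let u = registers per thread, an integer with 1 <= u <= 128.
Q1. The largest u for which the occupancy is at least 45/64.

Answer: u = 88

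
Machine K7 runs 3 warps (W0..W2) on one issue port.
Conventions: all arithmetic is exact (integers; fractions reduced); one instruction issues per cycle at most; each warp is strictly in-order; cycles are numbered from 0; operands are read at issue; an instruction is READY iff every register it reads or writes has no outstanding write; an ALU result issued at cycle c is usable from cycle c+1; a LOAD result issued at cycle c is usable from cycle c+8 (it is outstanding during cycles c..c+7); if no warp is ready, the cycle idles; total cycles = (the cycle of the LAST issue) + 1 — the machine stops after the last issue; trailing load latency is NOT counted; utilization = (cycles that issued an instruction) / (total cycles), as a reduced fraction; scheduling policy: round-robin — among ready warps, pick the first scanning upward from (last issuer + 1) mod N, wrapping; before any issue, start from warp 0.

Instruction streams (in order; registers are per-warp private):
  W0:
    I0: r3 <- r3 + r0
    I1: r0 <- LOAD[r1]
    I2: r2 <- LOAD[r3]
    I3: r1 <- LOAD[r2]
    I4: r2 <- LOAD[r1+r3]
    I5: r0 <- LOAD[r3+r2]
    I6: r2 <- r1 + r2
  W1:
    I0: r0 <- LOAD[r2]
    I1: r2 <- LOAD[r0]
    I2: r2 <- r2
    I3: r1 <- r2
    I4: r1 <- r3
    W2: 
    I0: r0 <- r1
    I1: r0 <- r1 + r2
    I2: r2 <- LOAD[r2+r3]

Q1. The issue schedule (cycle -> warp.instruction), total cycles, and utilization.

cycle 0: W0.I0
cycle 1: W1.I0
cycle 2: W2.I0
cycle 3: W0.I1
cycle 4: W2.I1
cycle 5: W0.I2
cycle 6: W2.I2
cycle 7: idle
cycle 8: idle
cycle 9: W1.I1
cycle 10: idle
cycle 11: idle
cycle 12: idle
cycle 13: W0.I3
cycle 14: idle
cycle 15: idle
cycle 16: idle
cycle 17: W1.I2
cycle 18: W1.I3
cycle 19: W1.I4
cycle 20: idle
cycle 21: W0.I4
cycle 22: idle
cycle 23: idle
cycle 24: idle
cycle 25: idle
cycle 26: idle
cycle 27: idle
cycle 28: idle
cycle 29: W0.I5
cycle 30: W0.I6

Answer: 31 cycles, utilization 15/31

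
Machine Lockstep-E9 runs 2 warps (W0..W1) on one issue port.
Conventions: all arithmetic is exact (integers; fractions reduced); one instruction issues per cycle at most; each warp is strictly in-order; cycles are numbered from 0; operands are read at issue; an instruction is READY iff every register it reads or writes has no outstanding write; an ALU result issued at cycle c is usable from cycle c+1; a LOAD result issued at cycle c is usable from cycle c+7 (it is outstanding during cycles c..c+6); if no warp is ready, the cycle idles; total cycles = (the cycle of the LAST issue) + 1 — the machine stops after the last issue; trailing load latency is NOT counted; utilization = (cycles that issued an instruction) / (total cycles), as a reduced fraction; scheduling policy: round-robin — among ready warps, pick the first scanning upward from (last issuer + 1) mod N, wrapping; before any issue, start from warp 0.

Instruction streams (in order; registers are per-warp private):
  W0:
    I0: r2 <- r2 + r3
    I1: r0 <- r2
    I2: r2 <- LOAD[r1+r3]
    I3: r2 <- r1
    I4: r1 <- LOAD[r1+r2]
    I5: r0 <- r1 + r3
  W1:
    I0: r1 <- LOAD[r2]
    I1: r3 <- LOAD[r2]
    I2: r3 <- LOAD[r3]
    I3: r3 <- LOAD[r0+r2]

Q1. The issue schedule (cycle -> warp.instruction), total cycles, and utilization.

cycle 0: W0.I0
cycle 1: W1.I0
cycle 2: W0.I1
cycle 3: W1.I1
cycle 4: W0.I2
cycle 5: idle
cycle 6: idle
cycle 7: idle
cycle 8: idle
cycle 9: idle
cycle 10: W1.I2
cycle 11: W0.I3
cycle 12: W0.I4
cycle 13: idle
cycle 14: idle
cycle 15: idle
cycle 16: idle
cycle 17: W1.I3
cycle 18: idle
cycle 19: W0.I5

Answer: 20 cycles, utilization 1/2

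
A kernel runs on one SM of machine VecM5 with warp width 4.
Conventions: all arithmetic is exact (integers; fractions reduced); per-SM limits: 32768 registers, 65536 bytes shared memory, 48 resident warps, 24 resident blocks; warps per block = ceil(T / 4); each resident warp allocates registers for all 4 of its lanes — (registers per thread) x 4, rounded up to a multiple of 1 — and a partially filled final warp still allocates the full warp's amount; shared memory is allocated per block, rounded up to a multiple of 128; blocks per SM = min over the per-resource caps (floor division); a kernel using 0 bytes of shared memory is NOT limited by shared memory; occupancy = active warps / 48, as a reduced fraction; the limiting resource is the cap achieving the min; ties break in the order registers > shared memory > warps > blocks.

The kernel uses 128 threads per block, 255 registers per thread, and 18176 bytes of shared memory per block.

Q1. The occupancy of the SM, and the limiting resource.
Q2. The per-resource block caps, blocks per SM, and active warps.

Answer: occupancy 2/3, limited by registers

registers: 1 block
shared memory: 3 blocks
warps: 1 block
blocks: 24 blocks

Answer: 1 block, 32 active warps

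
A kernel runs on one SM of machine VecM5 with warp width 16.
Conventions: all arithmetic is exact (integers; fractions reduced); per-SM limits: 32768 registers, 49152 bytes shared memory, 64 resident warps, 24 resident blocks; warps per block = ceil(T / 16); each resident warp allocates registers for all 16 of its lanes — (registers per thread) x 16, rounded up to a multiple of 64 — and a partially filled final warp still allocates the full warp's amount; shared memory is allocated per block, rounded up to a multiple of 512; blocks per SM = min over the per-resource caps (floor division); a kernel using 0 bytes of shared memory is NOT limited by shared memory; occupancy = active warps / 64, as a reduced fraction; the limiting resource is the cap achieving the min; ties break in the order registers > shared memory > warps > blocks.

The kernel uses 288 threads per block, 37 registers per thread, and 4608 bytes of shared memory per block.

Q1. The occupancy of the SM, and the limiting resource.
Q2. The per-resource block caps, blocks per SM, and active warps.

Answer: occupancy 9/16, limited by registers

registers: 2 blocks
shared memory: 10 blocks
warps: 3 blocks
blocks: 24 blocks

Answer: 2 blocks, 36 active warps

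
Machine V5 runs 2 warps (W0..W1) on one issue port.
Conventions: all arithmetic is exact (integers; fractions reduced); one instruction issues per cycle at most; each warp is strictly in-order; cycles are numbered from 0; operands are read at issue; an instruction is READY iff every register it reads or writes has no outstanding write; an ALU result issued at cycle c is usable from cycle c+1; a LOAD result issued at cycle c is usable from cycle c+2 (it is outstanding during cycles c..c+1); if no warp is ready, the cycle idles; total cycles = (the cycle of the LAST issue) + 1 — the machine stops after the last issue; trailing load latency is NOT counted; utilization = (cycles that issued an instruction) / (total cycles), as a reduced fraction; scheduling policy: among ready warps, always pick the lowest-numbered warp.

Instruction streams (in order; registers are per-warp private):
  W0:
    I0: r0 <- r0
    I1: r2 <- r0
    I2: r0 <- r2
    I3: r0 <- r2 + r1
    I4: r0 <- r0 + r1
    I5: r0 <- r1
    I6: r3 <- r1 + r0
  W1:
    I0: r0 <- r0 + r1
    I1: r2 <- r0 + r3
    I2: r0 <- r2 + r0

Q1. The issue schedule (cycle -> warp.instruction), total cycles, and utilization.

cycle 0: W0.I0
cycle 1: W0.I1
cycle 2: W0.I2
cycle 3: W0.I3
cycle 4: W0.I4
cycle 5: W0.I5
cycle 6: W0.I6
cycle 7: W1.I0
cycle 8: W1.I1
cycle 9: W1.I2

Answer: 10 cycles, utilization 1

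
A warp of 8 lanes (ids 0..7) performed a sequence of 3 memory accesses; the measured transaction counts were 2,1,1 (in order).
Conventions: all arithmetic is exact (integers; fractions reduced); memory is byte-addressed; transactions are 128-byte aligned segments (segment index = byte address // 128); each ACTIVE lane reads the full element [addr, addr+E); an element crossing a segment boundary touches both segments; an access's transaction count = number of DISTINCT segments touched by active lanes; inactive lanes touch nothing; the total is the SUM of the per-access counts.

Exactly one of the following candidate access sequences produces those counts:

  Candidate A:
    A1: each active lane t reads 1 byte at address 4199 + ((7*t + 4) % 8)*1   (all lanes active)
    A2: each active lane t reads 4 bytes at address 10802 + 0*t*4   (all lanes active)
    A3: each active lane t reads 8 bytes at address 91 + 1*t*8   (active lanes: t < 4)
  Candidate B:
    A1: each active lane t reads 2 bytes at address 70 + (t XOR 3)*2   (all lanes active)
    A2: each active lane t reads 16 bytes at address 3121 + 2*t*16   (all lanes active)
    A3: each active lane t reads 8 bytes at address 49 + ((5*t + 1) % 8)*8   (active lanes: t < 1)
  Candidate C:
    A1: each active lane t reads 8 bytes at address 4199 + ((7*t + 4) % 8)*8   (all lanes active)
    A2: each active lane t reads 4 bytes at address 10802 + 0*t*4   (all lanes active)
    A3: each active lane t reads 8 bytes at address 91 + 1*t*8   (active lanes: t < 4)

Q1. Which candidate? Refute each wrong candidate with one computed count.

A: A1 gives 1 transaction, not 2
B: A1 gives 1 transaction, not 2
C: all counts match (2,1,1)

Answer: C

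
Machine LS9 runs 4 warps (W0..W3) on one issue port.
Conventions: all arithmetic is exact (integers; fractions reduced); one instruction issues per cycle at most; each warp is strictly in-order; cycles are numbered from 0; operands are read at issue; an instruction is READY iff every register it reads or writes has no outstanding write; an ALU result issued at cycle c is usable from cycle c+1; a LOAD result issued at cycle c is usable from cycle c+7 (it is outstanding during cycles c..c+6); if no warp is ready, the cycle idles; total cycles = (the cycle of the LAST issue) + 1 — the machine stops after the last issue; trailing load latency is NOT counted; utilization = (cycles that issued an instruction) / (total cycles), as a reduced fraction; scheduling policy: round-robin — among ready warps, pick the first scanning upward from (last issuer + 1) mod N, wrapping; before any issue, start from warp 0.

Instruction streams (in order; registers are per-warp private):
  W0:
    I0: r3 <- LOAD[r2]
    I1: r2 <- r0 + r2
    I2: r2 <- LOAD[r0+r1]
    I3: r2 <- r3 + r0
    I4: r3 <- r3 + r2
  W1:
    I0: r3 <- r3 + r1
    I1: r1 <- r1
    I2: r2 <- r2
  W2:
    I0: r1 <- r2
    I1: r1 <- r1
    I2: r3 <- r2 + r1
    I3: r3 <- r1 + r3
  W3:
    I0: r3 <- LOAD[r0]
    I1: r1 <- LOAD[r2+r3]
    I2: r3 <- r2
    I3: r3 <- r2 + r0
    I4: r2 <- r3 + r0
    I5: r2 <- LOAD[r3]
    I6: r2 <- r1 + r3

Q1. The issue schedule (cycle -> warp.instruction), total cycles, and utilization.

cycle 0: W0.I0
cycle 1: W1.I0
cycle 2: W2.I0
cycle 3: W3.I0
cycle 4: W0.I1
cycle 5: W1.I1
cycle 6: W2.I1
cycle 7: W0.I2
cycle 8: W1.I2
cycle 9: W2.I2
cycle 10: W3.I1
cycle 11: W2.I3
cycle 12: W3.I2
cycle 13: W3.I3
cycle 14: W0.I3
cycle 15: W3.I4
cycle 16: W0.I4
cycle 17: W3.I5
cycle 18: idle
cycle 19: idle
cycle 20: idle
cycle 21: idle
cycle 22: idle
cycle 23: idle
cycle 24: W3.I6

Answer: 25 cycles, utilization 19/25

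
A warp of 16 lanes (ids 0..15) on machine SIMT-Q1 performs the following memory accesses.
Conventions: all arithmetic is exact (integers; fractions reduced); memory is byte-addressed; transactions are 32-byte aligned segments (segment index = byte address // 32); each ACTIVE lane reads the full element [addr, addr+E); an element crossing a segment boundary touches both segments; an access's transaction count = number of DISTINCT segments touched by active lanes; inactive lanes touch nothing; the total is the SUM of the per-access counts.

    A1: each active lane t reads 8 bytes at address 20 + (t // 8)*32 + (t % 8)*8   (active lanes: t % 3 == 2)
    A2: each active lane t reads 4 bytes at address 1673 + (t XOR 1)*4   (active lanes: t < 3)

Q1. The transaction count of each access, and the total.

A1: 3 transactions
A2: 1 transaction

Answer: 3,1; total 4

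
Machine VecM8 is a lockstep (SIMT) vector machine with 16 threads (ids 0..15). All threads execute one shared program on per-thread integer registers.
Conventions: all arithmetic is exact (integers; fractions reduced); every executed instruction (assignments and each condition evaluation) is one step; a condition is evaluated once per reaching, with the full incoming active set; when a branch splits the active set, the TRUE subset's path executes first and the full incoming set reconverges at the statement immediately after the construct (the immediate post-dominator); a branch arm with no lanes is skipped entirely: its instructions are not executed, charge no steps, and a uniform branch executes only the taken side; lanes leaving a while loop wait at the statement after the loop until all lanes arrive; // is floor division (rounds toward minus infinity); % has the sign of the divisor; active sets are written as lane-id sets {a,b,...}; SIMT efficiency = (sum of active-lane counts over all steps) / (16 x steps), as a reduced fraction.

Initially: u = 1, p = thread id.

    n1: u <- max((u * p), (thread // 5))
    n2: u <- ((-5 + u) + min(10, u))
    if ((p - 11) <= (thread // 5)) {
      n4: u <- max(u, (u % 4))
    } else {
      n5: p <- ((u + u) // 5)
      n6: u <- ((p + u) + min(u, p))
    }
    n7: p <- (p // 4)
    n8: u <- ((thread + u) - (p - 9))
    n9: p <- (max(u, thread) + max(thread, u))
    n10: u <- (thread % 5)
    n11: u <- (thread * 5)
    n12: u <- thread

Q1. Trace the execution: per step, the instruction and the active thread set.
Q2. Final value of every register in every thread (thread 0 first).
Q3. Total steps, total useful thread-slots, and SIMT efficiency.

step 0: u <- max((u * p), (thread // 5)) {0,1,2,3,4,5,6,7,8,9,10,11,12,13,14,15}
step 1: u <- ((-5 + u) + min(10, u)) {0,1,2,3,4,5,6,7,8,9,10,11,12,13,14,15}
step 2: eval ((p - 11) <= (thread // 5)) {0,1,2,3,4,5,6,7,8,9,10,11,12,13,14,15}
step 3: u <- max(u, (u % 4))         {0,1,2,3,4,5,6,7,8,9,10,11,12,13}
step 4: p <- ((u + u) // 5)          {14,15}
step 5: u <- ((p + u) + min(u, p))   {14,15}
step 6: p <- (p // 4)                {0,1,2,3,4,5,6,7,8,9,10,11,12,13,14,15}
step 7: u <- ((thread + u) - (p - 9)) {0,1,2,3,4,5,6,7,8,9,10,11,12,13,14,15}
step 8: p <- (max(u, thread) + max(thread, u)) {0,1,2,3,4,5,6,7,8,9,10,11,12,13,14,15}
step 9: u <- (thread % 5)            {0,1,2,3,4,5,6,7,8,9,10,11,12,13,14,15}
step 10: u <- (thread * 5)            {0,1,2,3,4,5,6,7,8,9,10,11,12,13,14,15}
step 11: u <- thread                  {0,1,2,3,4,5,6,7,8,9,10,11,12,13,14,15}

Answer: 12 steps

u: 0,1,2,3,4,5,6,7,8,9,10,11,12,13,14,15
p: 24,22,28,26,30,36,42,48,52,58,64,68,70,74,110,116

steps = 12; useful = 162; efficiency = 162/192 = 27/32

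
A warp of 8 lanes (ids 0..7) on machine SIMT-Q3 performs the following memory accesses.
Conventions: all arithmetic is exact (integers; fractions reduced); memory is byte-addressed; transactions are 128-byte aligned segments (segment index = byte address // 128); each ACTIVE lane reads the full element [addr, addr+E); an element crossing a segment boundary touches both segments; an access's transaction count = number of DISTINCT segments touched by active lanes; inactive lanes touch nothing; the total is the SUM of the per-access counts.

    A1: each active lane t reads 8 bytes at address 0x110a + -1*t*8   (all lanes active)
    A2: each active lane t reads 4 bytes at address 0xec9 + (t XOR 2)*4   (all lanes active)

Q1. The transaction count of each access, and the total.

A1: 2 transactions
A2: 1 transaction

Answer: 2,1; total 3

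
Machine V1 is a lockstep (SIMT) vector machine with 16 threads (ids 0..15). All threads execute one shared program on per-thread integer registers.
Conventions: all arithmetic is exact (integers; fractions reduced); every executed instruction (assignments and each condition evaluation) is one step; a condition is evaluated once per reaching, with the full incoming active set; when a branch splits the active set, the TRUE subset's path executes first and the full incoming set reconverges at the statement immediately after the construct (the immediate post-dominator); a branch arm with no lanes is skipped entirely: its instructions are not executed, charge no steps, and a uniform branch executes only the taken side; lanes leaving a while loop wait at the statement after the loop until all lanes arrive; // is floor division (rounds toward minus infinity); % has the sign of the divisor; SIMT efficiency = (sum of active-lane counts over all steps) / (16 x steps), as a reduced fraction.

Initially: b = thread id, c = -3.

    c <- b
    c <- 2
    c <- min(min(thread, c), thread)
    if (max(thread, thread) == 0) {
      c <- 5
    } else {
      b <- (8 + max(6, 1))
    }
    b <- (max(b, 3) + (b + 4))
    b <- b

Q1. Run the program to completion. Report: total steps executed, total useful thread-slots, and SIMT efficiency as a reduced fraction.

Answer: 8 steps, 112 useful, 7/8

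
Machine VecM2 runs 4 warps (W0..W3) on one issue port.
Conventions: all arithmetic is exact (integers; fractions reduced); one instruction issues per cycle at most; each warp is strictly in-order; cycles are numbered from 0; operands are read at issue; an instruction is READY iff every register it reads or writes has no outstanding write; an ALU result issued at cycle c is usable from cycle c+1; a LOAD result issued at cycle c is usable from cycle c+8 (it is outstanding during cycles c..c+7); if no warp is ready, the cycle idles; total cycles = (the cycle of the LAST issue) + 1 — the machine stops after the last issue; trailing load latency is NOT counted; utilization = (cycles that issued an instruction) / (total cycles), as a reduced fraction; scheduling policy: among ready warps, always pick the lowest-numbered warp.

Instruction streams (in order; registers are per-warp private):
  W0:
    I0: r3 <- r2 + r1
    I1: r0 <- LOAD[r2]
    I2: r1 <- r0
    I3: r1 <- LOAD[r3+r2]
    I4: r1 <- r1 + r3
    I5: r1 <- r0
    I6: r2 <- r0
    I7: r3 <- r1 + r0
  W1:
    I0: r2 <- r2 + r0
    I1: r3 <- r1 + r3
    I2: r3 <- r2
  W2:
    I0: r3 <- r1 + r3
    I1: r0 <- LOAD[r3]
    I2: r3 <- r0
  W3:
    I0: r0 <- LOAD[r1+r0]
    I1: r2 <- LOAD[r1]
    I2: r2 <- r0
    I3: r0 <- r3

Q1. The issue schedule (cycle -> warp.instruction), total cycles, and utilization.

cycle 0: W0.I0
cycle 1: W0.I1
cycle 2: W1.I0
cycle 3: W1.I1
cycle 4: W1.I2
cycle 5: W2.I0
cycle 6: W2.I1
cycle 7: W3.I0
cycle 8: W3.I1
cycle 9: W0.I2
cycle 10: W0.I3
cycle 11: idle
cycle 12: idle
cycle 13: idle
cycle 14: W2.I2
cycle 15: idle
cycle 16: W3.I2
cycle 17: W3.I3
cycle 18: W0.I4
cycle 19: W0.I5
cycle 20: W0.I6
cycle 21: W0.I7

Answer: 22 cycles, utilization 9/11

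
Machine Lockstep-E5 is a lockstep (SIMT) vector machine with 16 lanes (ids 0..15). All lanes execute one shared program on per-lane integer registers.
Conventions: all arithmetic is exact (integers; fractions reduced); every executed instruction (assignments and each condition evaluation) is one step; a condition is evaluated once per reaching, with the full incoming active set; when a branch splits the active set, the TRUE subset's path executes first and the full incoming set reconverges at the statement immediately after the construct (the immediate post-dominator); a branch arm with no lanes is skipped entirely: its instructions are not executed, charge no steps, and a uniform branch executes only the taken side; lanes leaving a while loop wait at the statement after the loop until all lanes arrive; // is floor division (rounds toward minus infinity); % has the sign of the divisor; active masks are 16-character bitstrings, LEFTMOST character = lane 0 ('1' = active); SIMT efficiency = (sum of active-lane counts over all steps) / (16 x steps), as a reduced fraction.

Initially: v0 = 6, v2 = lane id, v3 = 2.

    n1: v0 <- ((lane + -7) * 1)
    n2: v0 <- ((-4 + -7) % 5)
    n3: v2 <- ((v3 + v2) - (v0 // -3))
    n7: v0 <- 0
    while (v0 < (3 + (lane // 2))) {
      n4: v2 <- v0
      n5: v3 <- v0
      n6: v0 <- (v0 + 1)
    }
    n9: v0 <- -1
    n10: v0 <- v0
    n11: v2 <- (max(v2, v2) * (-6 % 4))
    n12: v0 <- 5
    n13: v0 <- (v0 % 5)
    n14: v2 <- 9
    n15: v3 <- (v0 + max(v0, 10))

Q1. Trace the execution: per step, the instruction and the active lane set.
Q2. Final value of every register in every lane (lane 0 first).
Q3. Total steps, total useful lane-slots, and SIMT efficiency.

step 0: v0 <- ((lane + -7) * 1)      1111111111111111
step 1: v0 <- ((-4 + -7) % 5)        1111111111111111
step 2: v2 <- ((v3 + v2) - (v0 // -3)) 1111111111111111
step 3: v0 <- 0                      1111111111111111
step 4: eval (v0 < (3 + (lane // 2))) 1111111111111111
step 5: v2 <- v0                     1111111111111111
step 6: v3 <- v0                     1111111111111111
step 7: v0 <- (v0 + 1)               1111111111111111
step 8: eval (v0 < (3 + (lane // 2))) 1111111111111111
step 9: v2 <- v0                     1111111111111111
step 10: v3 <- v0                     1111111111111111
step 11: v0 <- (v0 + 1)               1111111111111111
step 12: eval (v0 < (3 + (lane // 2))) 1111111111111111
step 13: v2 <- v0                     1111111111111111
step 14: v3 <- v0                     1111111111111111
step 15: v0 <- (v0 + 1)               1111111111111111
step 16: eval (v0 < (3 + (lane // 2))) 1111111111111111
step 17: v2 <- v0                     0011111111111111
step 18: v3 <- v0                     0011111111111111
step 19: v0 <- (v0 + 1)               0011111111111111
step 20: eval (v0 < (3 + (lane // 2))) 0011111111111111
step 21: v2 <- v0                     0000111111111111
step 22: v3 <- v0                     0000111111111111
step 23: v0 <- (v0 + 1)               0000111111111111
step 24: eval (v0 < (3 + (lane // 2))) 0000111111111111
step 25: v2 <- v0                     0000001111111111
step 26: v3 <- v0                     0000001111111111
step 27: v0 <- (v0 + 1)               0000001111111111
step 28: eval (v0 < (3 + (lane // 2))) 0000001111111111
step 29: v2 <- v0                     0000000011111111
step 30: v3 <- v0                     0000000011111111
step 31: v0 <- (v0 + 1)               0000000011111111
step 32: eval (v0 < (3 + (lane // 2))) 0000000011111111
step 33: v2 <- v0                     0000000000111111
step 34: v3 <- v0                     0000000000111111
step 35: v0 <- (v0 + 1)               0000000000111111
step 36: eval (v0 < (3 + (lane // 2))) 0000000000111111
step 37: v2 <- v0                     0000000000001111
step 38: v3 <- v0                     0000000000001111
step 39: v0 <- (v0 + 1)               0000000000001111
step 40: eval (v0 < (3 + (lane // 2))) 0000000000001111
step 41: v2 <- v0                     0000000000000011
step 42: v3 <- v0                     0000000000000011
step 43: v0 <- (v0 + 1)               0000000000000011
step 44: eval (v0 < (3 + (lane // 2))) 0000000000000011
step 45: v0 <- -1                     1111111111111111
step 46: v0 <- v0                     1111111111111111
step 47: v2 <- (max(v2, v2) * (-6 % 4)) 1111111111111111
step 48: v0 <- 5                      1111111111111111
step 49: v0 <- (v0 % 5)               1111111111111111
step 50: v2 <- 9                      1111111111111111
step 51: v3 <- (v0 + max(v0, 10))     1111111111111111

Answer: 52 steps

v0: 0,0,0,0,0,0,0,0,0,0,0,0,0,0,0,0
v2: 9,9,9,9,9,9,9,9,9,9,9,9,9,9,9,9
v3: 10,10,10,10,10,10,10,10,10,10,10,10,10,10,10,10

steps = 52; useful = 608; efficiency = 608/832 = 19/26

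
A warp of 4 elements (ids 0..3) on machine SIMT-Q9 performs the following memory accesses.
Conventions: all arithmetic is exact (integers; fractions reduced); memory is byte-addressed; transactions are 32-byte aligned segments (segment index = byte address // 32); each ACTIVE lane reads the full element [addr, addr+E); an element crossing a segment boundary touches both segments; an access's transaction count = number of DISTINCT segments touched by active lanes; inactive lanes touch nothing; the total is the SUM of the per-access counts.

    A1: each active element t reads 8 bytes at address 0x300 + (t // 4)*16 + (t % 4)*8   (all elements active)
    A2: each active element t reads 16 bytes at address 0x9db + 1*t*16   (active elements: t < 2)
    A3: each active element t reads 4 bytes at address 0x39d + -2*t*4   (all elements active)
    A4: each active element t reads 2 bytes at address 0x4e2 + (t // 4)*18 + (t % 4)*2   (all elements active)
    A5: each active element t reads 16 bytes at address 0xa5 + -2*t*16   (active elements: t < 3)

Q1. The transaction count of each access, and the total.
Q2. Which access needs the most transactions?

A1: 1 transaction
A2: 2 transactions
A3: 2 transactions
A4: 1 transaction
A5: 3 transactions

Answer: 1,2,2,1,3; total 9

Answer: A5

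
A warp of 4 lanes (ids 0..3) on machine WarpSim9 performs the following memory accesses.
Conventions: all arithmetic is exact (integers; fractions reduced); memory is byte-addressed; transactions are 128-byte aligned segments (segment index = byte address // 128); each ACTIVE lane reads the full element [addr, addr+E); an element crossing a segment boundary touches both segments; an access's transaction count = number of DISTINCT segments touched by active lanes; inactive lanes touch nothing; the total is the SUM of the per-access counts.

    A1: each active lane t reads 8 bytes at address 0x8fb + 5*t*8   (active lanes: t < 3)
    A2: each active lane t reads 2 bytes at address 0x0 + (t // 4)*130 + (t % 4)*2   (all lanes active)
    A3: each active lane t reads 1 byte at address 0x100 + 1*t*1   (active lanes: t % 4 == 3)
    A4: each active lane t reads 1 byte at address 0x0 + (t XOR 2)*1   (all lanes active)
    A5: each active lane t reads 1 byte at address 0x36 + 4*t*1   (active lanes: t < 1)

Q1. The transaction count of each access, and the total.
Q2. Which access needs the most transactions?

A1: 2 transactions
A2: 1 transaction
A3: 1 transaction
A4: 1 transaction
A5: 1 transaction

Answer: 2,1,1,1,1; total 6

Answer: A1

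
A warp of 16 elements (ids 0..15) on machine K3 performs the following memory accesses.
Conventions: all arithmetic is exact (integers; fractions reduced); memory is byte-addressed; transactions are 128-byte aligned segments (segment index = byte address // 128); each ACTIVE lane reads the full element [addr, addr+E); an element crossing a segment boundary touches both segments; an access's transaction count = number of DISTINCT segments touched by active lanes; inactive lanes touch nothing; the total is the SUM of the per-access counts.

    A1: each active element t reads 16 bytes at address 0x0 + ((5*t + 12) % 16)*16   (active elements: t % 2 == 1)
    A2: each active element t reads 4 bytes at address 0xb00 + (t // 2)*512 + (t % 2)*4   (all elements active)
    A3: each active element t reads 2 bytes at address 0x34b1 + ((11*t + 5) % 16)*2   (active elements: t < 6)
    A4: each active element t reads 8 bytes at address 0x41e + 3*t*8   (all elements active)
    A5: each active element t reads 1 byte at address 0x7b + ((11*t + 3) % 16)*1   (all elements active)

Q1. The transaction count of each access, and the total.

A1: 2 transactions
A2: 8 transactions
A3: 1 transaction
A4: 4 transactions
A5: 2 transactions

Answer: 2,8,1,4,2; total 17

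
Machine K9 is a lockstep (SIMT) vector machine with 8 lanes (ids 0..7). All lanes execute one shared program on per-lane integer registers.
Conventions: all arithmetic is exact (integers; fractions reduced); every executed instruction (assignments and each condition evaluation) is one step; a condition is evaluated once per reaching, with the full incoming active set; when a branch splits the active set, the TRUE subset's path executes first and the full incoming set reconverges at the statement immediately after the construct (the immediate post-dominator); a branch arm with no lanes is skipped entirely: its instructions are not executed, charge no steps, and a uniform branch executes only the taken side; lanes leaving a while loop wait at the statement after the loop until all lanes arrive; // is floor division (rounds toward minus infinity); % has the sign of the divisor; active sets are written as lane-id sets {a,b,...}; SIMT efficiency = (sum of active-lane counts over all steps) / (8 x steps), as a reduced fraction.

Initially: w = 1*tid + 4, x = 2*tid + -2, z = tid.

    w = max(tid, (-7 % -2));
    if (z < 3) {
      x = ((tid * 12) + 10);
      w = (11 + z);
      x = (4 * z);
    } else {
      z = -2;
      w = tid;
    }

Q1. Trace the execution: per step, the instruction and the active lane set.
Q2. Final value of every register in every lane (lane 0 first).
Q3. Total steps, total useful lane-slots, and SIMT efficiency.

step 0: w <- max(tid, (-7 % -2))     {0,1,2,3,4,5,6,7}
step 1: eval (z < 3)                 {0,1,2,3,4,5,6,7}
step 2: x <- ((tid * 12) + 10)       {0,1,2}
step 3: w <- (11 + z)                {0,1,2}
step 4: x <- (4 * z)                 {0,1,2}
step 5: z <- -2                      {3,4,5,6,7}
step 6: w <- tid                     {3,4,5,6,7}

Answer: 7 steps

w: 11,12,13,3,4,5,6,7
x: 0,4,8,4,6,8,10,12
z: 0,1,2,-2,-2,-2,-2,-2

steps = 7; useful = 35; efficiency = 35/56 = 5/8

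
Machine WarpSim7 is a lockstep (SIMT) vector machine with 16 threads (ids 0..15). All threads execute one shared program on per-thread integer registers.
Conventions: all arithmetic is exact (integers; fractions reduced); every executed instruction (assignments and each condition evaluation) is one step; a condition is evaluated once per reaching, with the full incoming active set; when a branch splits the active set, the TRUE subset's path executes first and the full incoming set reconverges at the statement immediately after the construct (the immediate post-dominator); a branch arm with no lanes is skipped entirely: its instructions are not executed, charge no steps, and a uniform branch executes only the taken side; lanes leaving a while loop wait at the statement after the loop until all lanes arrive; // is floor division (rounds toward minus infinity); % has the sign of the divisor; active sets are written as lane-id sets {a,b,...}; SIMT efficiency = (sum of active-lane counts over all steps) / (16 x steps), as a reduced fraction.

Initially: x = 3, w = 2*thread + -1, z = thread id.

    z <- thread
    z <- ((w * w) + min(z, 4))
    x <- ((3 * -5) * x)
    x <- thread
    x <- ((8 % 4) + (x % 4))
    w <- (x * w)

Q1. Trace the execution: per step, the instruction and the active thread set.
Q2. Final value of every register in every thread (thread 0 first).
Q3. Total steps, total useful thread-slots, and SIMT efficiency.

step 0: z <- thread                  {0,1,2,3,4,5,6,7,8,9,10,11,12,13,14,15}
step 1: z <- ((w * w) + min(z, 4))   {0,1,2,3,4,5,6,7,8,9,10,11,12,13,14,15}
step 2: x <- ((3 * -5) * x)          {0,1,2,3,4,5,6,7,8,9,10,11,12,13,14,15}
step 3: x <- thread                  {0,1,2,3,4,5,6,7,8,9,10,11,12,13,14,15}
step 4: x <- ((8 % 4) + (x % 4))     {0,1,2,3,4,5,6,7,8,9,10,11,12,13,14,15}
step 5: w <- (x * w)                 {0,1,2,3,4,5,6,7,8,9,10,11,12,13,14,15}

Answer: 6 steps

x: 0,1,2,3,0,1,2,3,0,1,2,3,0,1,2,3
w: 0,1,6,15,0,9,22,39,0,17,38,63,0,25,54,87
z: 1,2,11,28,53,85,125,173,229,293,365,445,533,629,733,845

steps = 6; useful = 96; efficiency = 96/96 = 1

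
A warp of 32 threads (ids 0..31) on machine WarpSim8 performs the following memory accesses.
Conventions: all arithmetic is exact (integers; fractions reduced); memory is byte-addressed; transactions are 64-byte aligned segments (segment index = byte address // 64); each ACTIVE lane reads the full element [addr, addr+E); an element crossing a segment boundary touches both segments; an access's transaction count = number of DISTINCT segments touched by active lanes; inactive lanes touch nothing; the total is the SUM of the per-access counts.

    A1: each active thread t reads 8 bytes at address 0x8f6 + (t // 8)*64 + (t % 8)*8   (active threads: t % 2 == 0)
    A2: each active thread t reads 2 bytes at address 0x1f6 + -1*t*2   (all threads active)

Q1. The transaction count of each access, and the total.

A1: 5 transactions
A2: 2 transactions

Answer: 5,2; total 7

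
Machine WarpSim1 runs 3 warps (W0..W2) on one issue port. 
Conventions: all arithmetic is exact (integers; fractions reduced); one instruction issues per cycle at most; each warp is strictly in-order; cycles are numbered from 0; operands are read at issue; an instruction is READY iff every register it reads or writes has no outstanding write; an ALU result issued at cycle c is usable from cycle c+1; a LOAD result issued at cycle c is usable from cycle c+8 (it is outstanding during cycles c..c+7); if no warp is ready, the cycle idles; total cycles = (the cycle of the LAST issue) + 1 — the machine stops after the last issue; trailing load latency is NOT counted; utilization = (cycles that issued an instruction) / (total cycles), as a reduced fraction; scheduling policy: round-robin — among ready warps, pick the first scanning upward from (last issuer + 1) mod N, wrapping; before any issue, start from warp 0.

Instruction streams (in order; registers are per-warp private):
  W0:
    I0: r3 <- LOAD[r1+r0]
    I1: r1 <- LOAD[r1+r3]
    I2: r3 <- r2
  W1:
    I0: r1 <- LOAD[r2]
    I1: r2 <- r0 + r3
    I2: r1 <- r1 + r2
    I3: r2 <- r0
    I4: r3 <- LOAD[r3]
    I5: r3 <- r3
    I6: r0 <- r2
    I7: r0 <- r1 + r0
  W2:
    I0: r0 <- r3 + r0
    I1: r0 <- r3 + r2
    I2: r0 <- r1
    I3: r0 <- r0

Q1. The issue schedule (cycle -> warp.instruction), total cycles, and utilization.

cycle 0: W0.I0
cycle 1: W1.I0
cycle 2: W2.I0
cycle 3: W1.I1
cycle 4: W2.I1
cycle 5: W2.I2
cycle 6: W2.I3
cycle 7: idle
cycle 8: W0.I1
cycle 9: W1.I2
cycle 10: W0.I2
cycle 11: W1.I3
cycle 12: W1.I4
cycle 13: idle
cycle 14: idle
cycle 15: idle
cycle 16: idle
cycle 17: idle
cycle 18: idle
cycle 19: idle
cycle 20: W1.I5
cycle 21: W1.I6
cycle 22: W1.I7

Answer: 23 cycles, utilization 15/23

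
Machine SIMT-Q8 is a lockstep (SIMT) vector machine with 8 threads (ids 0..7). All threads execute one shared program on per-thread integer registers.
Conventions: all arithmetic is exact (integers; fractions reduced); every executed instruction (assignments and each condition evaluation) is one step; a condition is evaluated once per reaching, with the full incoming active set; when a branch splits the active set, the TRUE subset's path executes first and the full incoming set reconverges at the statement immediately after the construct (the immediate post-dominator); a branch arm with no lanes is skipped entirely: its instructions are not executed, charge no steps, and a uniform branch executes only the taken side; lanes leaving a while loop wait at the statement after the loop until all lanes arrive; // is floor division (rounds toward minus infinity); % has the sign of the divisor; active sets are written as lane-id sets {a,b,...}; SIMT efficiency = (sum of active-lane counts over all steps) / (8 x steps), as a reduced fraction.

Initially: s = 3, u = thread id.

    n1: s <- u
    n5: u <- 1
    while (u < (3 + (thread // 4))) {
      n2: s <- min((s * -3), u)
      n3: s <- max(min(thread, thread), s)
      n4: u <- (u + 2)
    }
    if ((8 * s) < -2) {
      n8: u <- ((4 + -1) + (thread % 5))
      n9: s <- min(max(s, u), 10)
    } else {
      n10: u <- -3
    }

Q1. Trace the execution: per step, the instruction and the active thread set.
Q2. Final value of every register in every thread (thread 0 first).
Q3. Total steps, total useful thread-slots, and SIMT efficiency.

step 0: s <- u                       {0,1,2,3,4,5,6,7}
step 1: u <- 1                       {0,1,2,3,4,5,6,7}
step 2: eval (u < (3 + (thread // 4))) {0,1,2,3,4,5,6,7}
step 3: s <- min((s * -3), u)        {0,1,2,3,4,5,6,7}
step 4: s <- max(min(thread, thread), s) {0,1,2,3,4,5,6,7}
step 5: u <- (u + 2)                 {0,1,2,3,4,5,6,7}
step 6: eval (u < (3 + (thread // 4))) {0,1,2,3,4,5,6,7}
step 7: s <- min((s * -3), u)        {4,5,6,7}
step 8: s <- max(min(thread, thread), s) {4,5,6,7}
step 9: u <- (u + 2)                 {4,5,6,7}
step 10: eval (u < (3 + (thread // 4))) {4,5,6,7}
step 11: eval ((8 * s) < -2)          {0,1,2,3,4,5,6,7}
step 12: u <- -3                      {0,1,2,3,4,5,6,7}

Answer: 13 steps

s: 0,1,2,3,4,5,6,7
u: -3,-3,-3,-3,-3,-3,-3,-3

steps = 13; useful = 88; efficiency = 88/104 = 11/13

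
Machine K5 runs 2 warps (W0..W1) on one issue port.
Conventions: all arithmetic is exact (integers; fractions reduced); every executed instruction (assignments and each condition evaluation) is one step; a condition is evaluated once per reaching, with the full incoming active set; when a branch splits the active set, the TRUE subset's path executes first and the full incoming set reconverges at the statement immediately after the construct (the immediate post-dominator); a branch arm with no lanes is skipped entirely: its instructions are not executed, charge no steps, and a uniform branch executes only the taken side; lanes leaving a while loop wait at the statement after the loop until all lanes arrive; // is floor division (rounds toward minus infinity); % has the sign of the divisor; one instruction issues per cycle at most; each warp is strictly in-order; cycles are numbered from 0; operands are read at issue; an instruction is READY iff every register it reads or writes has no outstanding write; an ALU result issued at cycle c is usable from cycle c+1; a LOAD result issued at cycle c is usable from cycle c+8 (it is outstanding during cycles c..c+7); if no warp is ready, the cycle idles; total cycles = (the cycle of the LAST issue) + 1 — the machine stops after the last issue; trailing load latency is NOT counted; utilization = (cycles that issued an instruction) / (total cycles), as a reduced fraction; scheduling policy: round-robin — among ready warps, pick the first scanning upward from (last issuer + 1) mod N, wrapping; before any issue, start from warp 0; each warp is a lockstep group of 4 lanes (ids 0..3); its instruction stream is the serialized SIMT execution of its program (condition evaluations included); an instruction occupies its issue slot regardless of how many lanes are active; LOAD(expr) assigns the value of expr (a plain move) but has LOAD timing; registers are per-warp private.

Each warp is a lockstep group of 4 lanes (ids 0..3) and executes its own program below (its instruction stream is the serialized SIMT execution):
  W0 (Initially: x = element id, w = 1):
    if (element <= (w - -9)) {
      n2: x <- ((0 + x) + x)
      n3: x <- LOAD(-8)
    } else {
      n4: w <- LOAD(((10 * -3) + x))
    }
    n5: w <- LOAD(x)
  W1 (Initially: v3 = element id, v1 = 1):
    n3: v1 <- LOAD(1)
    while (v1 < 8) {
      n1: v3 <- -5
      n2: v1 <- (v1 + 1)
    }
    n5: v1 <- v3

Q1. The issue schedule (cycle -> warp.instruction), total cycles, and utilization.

cycle 0: W0.I0
cycle 1: W1.I0
cycle 2: W0.I1
cycle 3: W0.I2
cycle 4: idle
cycle 5: idle
cycle 6: idle
cycle 7: idle
cycle 8: idle
cycle 9: W1.I1
cycle 10: W1.I2
cycle 11: W0.I3
cycle 12: W1.I3
cycle 13: W1.I4
cycle 14: W1.I5
cycle 15: W1.I6
cycle 16: W1.I7
cycle 17: W1.I8
cycle 18: W1.I9
cycle 19: W1.I10
cycle 20: W1.I11
cycle 21: W1.I12
cycle 22: W1.I13
cycle 23: W1.I14
cycle 24: W1.I15
cycle 25: W1.I16
cycle 26: W1.I17
cycle 27: W1.I18
cycle 28: W1.I19
cycle 29: W1.I20
cycle 30: W1.I21
cycle 31: W1.I22
cycle 32: W1.I23

Answer: 33 cycles, utilization 28/33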